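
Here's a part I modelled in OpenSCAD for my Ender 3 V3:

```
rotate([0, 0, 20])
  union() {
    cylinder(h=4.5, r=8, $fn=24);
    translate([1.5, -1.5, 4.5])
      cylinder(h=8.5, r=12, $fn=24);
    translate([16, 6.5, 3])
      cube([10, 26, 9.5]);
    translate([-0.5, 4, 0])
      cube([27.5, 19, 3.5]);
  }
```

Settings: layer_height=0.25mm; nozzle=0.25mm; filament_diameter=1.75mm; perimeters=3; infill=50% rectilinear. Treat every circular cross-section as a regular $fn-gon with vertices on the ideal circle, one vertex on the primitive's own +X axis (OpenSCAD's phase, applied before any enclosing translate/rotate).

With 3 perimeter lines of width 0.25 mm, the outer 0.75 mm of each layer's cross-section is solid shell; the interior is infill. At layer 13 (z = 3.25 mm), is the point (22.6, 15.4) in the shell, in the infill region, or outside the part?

shell

At z = 3.25 mm: the r=8 cylinder contributes a regular 24-gon of circumradius 8; the cylinder at (1.5, -1.5) does not reach this height (z outside [4.5, 13]); the 10×26 cube at (16, 6.5) contributes its full rectangle; the cube at (-0.5, 4) (footprint 27.5×19) is included at this height; Combining (union): the regions partially overlap (shared area 186.26 mm²), so overlapping operands fuse into one piece — 1 connected region; (rotated 20° about Z; rotation is an isometry so areas/perimeters/island counts are preserved). Overall, the cross-section is a single solid region. Undo the 20° rotation: the query point maps to (26.504, 6.742) in the un-rotated model frame. The nearest boundary edge runs (27.00, 23.00)→(27.00, 4.00); distance from the point to it = 0.50 mm. The point is inside the cross-section, 0.50 mm from the nearest boundary — within the 0.75 mm shell band (3 × 0.25).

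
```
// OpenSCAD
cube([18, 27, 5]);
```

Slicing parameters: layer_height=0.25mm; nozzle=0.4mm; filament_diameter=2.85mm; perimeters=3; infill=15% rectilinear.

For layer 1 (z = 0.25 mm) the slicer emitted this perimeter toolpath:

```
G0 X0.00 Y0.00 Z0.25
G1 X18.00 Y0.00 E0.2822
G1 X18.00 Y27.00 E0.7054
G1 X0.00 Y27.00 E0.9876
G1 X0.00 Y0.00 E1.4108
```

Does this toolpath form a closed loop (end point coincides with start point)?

Start point (G0): (0.00, 0.00). End point (last G1): the path returns to the start — closed.

yes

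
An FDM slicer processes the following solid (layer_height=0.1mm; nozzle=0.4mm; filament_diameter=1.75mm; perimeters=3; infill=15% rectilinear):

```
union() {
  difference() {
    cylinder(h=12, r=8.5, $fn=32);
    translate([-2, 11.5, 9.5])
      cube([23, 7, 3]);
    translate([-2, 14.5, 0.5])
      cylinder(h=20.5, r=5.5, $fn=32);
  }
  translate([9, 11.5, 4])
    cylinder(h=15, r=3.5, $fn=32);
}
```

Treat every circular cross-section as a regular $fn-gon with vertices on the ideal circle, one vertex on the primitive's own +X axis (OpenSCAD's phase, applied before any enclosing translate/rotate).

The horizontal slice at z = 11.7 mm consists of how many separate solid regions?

At z = 11.7 mm: the r=8.5 cylinder gives a regular 32-gon of circumradius 8.5 (constant along its height); the 23×7 cube at (-2, 11.5) contributes its full rectangle; the r=5.5 cylinder at (-2, 14.5) contributes a regular 32-gon of circumradius 5.5; Taking the first minus the rest: starting from the r=8.5 cylinder, the 23×7 cube at (-2, 11.5) misses the remaining region (no effect); the r=5.5 cylinder at (-2, 14.5) misses the remaining region (no effect) — 1 connected region; the r=3.5 cylinder at (9, 11.5) contributes a regular 32-gon of circumradius 3.5; Merging all regions: the 2 present regions are separate (no shared area or edge), so areas and boundary lengths simply add and each stays a separate island — 2 connected regions. The result has 2 disconnected regions.

2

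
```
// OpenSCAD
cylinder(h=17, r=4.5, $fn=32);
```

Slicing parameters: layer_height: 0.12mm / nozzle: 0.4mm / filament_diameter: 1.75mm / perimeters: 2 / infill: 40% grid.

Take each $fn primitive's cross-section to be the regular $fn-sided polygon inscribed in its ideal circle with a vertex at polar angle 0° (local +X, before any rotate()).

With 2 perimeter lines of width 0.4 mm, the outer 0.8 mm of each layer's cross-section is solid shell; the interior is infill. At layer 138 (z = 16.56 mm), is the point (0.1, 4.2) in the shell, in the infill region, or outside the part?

At z = 16.56 mm: the r=4.5 cylinder gives a regular 32-gon of circumradius 4.5 (constant along its height). Overall, the cross-section is a single solid region. The nearest boundary edge runs (0.88, 4.41)→(0.00, 4.50); distance from the point to it = 0.29 mm. The point is inside the cross-section, 0.29 mm from the nearest boundary — within the 0.8 mm shell band (2 × 0.4).

shell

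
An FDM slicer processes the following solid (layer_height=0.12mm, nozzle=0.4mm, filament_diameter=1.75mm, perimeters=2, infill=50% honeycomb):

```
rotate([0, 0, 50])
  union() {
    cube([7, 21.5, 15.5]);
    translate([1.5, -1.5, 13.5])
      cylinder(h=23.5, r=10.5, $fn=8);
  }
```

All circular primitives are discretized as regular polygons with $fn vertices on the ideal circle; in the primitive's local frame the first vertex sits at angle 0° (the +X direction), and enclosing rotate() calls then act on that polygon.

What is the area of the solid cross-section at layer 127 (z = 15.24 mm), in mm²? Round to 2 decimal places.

At z = 15.24 mm: the cube (footprint 7×21.5) is included at this height (area 150.50 mm²); the cylinder at (1.5, -1.5): section is a regular 8-gon, circumradius r=10.5 (area = (8/2)·10.500²·sin(360°/8) = 311.83 mm²); Merging all regions: the regions partially overlap — summed areas 462.33 mm² minus the doubly-counted overlap 56.27 mm² gives 406.07 mm² — area = 406.07 mm²; (rotated 50° about Z; rotation is an isometry so areas/perimeters/island counts are preserved). Overall, the cross-section is a single solid region. Net area = 406.07 mm².

406.07 mm²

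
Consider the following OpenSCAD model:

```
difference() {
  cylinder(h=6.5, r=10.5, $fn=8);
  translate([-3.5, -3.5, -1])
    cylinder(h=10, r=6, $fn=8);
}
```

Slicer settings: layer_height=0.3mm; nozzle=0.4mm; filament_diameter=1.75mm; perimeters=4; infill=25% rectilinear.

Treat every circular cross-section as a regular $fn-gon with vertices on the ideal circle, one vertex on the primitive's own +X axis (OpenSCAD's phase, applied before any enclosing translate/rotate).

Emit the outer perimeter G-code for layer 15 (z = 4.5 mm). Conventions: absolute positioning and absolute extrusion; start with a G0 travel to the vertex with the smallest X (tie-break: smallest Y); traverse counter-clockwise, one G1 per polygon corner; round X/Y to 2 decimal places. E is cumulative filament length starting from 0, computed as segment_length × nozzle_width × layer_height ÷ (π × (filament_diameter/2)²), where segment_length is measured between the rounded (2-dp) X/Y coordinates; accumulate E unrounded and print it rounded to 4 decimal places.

At z = 4.5 mm: the r=10.5 cylinder gives a regular 8-gon of circumradius 10.5 (constant along its height); the r=6 cylinder at (-3.5, -3.5) gives a regular 8-gon of circumradius 6 (constant along its height); After the difference (first − rest): starting from the r=10.5 cylinder, the r=6 cylinder at (-3.5, -3.5) partially overlaps it — only the 97.91 mm² overlap (of its 101.82 mm²) is removed, clipping the outline — 1 connected region. The outline is a single polygon with 14 vertices. Extrusion per mm of travel: 0.4 × 0.3 / (π × 0.875²) = 0.049890. Accumulating E over each segment gives final E = 4.0403.

G0 X-10.50 Y0.00 Z4.50
G1 X-9.28 Y-2.96 E0.1597
G1 X-7.74 Y0.74 E0.3597
G1 X-3.50 Y2.50 E0.5887
G1 X0.74 Y0.74 E0.8177
G1 X2.50 Y-3.50 E1.0468
G1 X0.74 Y-7.74 E1.2758
G1 X-2.96 Y-9.28 E1.4758
G1 X0.00 Y-10.50 E1.6355
G1 X7.42 Y-7.42 E2.0363
G1 X10.50 Y0.00 E2.4371
G1 X7.42 Y7.42 E2.8379
G1 X0.00 Y10.50 E3.2387
G1 X-7.42 Y7.42 E3.6395
G1 X-10.50 Y0.00 E4.0403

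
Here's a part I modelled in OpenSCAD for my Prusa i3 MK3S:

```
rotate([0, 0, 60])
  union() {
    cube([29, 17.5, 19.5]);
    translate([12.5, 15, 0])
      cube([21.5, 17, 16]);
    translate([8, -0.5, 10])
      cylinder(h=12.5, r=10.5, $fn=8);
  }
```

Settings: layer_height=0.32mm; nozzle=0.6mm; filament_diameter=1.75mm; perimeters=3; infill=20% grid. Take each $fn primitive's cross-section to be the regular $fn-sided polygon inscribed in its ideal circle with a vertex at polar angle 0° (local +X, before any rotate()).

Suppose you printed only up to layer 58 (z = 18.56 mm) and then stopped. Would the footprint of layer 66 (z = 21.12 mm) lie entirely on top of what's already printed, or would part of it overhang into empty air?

entirely on top

Compare the two slices. At z = 18.56: the cube (footprint 29×17.5) is included at this height (area 507.50 mm²); the cube at (12.5, 15) does not reach this height (z outside [0, 16]); the r=10.5 cylinder at (8, -0.5) contributes a regular 8-gon of circumradius 10.5 (area = (8/2)·10.500²·sin(360°/8) = 311.83 mm²); Combining (union): the regions partially overlap — summed areas 819.33 mm² minus the doubly-counted overlap 139.17 mm² gives 680.16 mm² — area = 680.16 mm²; (rotated 60° about Z; rotation is an isometry so areas/perimeters/island counts are preserved). At z = 21.12: the cube is not intersected at this z (z outside [0, 19.5]); the cube at (12.5, 15) does not reach this height (z outside [0, 16]); the r=10.5 cylinder at (8, -0.5) contributes a regular 8-gon of circumradius 10.5 (area = (8/2)·10.500²·sin(360°/8) = 311.83 mm²); Taking the union: only the r=10.5 cylinder at (8, -0.5) is present, so the union is just that shape — area = 311.83 mm²; (whole slice rotated 60° about Z — lengths, areas and connectivity unchanged). Checking containment: the cross-section at z = 21.12 is a subset of the cross-section at z = 18.56.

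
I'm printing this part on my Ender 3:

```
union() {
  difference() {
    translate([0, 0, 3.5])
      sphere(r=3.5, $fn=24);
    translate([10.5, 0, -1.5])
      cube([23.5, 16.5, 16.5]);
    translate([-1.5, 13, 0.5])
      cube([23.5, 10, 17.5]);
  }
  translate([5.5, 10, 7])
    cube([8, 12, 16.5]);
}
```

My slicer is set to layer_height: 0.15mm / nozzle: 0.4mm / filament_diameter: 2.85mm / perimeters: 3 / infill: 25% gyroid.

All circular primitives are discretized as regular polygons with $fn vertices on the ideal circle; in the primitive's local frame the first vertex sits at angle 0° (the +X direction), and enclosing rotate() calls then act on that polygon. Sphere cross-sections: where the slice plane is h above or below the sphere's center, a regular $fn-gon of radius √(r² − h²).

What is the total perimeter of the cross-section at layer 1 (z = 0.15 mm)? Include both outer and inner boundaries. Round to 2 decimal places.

6.35 mm

At z = 0.15 mm: the sphere: section is a regular 24-gon, circumradius = √(r²−h²) = √(3.5²−3.35²) = 1.014 (perimeter = 2·24·1.014·sin(180°/24) = 6.35 mm); the 23.5×16.5 cube at (10.5, 0) contributes its full rectangle (perimeter 80.00 mm); the cube at (-1.5, 13) does not reach this height (z outside [0.5, 18]); Subtracting the remaining from the first: starting from the r=3.5 sphere, the 23.5×16.5 cube at (10.5, 0) misses the remaining region (no effect) — boundary = 6.35 mm; the cube at (5.5, 10) is not intersected at this z (z outside [7, 23.5]); Merging all regions: only the result so far is present, so the union is just that shape — boundary = 6.35 mm. Overall, the cross-section is a single solid region. Total boundary length (outer) = 6.35 mm.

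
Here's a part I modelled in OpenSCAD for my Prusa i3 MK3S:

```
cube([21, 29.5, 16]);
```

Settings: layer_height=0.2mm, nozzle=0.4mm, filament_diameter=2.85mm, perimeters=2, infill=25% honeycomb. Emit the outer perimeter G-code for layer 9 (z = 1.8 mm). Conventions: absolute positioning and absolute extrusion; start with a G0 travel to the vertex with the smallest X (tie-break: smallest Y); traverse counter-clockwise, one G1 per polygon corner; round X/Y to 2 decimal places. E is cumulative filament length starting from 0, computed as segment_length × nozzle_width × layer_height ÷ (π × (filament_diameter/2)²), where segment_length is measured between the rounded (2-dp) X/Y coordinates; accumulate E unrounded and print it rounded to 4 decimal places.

At z = 1.8 mm: the 21×29.5 cube contributes its full rectangle. The outline is a single polygon with 4 vertices. Extrusion per mm of travel: 0.4 × 0.2 / (π × 1.425²) = 0.012540. Accumulating E over each segment gives final E = 1.2666.

G0 X0.00 Y0.00 Z1.80
G1 X21.00 Y0.00 E0.2633
G1 X21.00 Y29.50 E0.6333
G1 X0.00 Y29.50 E0.8966
G1 X0.00 Y0.00 E1.2666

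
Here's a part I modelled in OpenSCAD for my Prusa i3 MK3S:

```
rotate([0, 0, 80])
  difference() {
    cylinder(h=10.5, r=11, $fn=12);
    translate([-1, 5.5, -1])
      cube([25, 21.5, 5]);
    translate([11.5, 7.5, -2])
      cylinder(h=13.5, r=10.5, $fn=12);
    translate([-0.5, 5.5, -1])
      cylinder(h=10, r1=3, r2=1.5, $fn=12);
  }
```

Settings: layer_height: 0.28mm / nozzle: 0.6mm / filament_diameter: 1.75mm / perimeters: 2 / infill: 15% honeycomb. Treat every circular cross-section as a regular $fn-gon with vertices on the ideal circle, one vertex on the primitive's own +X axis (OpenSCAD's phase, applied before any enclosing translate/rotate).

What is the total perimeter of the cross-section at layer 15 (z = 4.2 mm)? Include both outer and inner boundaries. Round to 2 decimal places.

78.68 mm

At z = 4.2 mm: the r=11 cylinder gives a regular 12-gon of circumradius 11 (constant along its height) (perimeter = 2·12·11.000·sin(180°/12) = 68.33 mm); the cube at (-1, 5.5) is absent (z outside [-1, 4]); the r=10.5 cylinder at (11.5, 7.5) contributes a regular 12-gon of circumradius 10.5 (perimeter = 2·12·10.500·sin(180°/12) = 65.22 mm); the cone at (-0.5, 5.5) (r1=3→r2=1.5) has section circumradius 2.220 here — a regular 12-gon (perimeter = 2·12·2.220·sin(180°/12) = 13.79 mm); After the difference (first − rest): starting from the r=11 cylinder, the r=10.5 cylinder at (11.5, 7.5) partially overlaps it — only the 80.02 mm² overlap (of its 330.75 mm²) is removed, clipping the outline; the cone at (-0.5, 5.5) partially overlaps it — only the 14.53 mm² overlap (of its 14.79 mm²) is removed, clipping the outline — boundary = 78.68 mm; (whole slice rotated 80° about Z — lengths, areas and connectivity unchanged). Overall, the cross-section is a single solid region. Total boundary length (outer) = 78.68 mm.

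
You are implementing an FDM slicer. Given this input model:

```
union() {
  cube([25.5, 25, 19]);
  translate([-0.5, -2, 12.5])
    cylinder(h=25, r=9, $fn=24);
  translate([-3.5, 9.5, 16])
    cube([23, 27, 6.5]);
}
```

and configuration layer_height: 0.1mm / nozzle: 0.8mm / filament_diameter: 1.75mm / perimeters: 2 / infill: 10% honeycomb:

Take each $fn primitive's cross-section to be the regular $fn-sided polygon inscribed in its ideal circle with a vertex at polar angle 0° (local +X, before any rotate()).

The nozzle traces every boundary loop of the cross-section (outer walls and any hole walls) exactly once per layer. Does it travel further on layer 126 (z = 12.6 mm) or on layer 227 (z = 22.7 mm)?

Layer 126 (z = 12.6): the 25.5×25 cube contributes its full rectangle (perimeter 101.00 mm); the r=9 cylinder at (-0.5, -2) contributes a regular 24-gon of circumradius 9 (perimeter = 2·24·9.000·sin(180°/24) = 56.39 mm); the cube at (-3.5, 9.5) is absent (z outside [16, 22.5]); Combining (union): the regions partially overlap (shared area 41.67 mm²), so the edge portions inside another operand are dropped and the merged outline is re-measured after clipping — boundary = 130.64 mm. So its perimeter = 130.64 mm. Layer 227 (z = 22.7): the cube does not reach this height (z outside [0, 19]); the r=9 cylinder at (-0.5, -2) gives a regular 24-gon of circumradius 9 (constant along its height) (perimeter = 2·24·9.000·sin(180°/24) = 56.39 mm); the cube at (-3.5, 9.5) is not intersected at this z (z outside [16, 22.5]); Taking the union: only the r=9 cylinder at (-0.5, -2) is present, so the union is just that shape — boundary = 56.39 mm. So its perimeter = 56.39 mm. Layer 126 is larger (130.64 vs 56.39 mm).

layer 126 (z = 12.6 mm)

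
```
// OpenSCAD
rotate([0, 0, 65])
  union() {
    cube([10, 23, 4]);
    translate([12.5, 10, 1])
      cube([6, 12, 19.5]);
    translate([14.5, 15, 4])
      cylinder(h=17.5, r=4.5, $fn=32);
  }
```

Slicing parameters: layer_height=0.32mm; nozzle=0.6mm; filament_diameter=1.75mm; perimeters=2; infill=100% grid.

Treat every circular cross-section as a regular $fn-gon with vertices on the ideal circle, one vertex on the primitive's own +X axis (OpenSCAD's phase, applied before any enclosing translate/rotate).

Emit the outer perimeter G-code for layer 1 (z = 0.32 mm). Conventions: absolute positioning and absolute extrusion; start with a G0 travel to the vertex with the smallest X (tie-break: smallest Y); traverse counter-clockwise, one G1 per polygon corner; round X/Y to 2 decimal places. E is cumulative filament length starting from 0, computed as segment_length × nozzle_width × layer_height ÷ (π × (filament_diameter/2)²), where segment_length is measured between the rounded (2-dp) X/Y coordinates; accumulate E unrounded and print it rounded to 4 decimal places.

At z = 0.32 mm: the 10×23 cube contributes its full rectangle; the cube at (12.5, 10) is not intersected at this z (z outside [1, 20.5]); the cylinder at (14.5, 15) does not reach this height (z outside [4, 21.5]); Combining (union): only the 10×23 cube is present, so the union is just that shape — 1 connected region; (whole slice rotated 65° about Z — lengths, areas and connectivity unchanged). The outline is a single polygon with 4 vertices. Extrusion per mm of travel: 0.6 × 0.32 / (π × 0.875²) = 0.079824. Accumulating E over each segment gives final E = 5.2689.

G0 X-20.85 Y9.72 Z0.32
G1 X0.00 Y0.00 E1.8363
G1 X4.23 Y9.06 E2.6345
G1 X-16.62 Y18.78 E4.4708
G1 X-20.85 Y9.72 E5.2689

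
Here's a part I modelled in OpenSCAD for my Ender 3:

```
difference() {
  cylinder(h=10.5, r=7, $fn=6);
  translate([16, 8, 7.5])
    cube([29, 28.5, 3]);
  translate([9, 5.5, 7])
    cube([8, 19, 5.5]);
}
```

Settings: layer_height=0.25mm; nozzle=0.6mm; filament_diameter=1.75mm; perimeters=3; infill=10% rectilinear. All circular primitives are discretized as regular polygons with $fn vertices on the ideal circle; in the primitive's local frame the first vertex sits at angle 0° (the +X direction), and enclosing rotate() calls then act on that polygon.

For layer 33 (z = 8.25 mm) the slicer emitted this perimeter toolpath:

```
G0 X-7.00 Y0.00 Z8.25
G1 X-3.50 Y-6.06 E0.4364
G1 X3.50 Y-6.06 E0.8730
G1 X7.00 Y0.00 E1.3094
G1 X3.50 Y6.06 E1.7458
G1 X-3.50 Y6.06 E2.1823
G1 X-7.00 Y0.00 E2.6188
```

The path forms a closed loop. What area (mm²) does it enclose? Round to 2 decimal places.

127.26 mm²

Apply the shoelace formula to the sequence of (X, Y) vertices; enclosed area = 127.26 mm².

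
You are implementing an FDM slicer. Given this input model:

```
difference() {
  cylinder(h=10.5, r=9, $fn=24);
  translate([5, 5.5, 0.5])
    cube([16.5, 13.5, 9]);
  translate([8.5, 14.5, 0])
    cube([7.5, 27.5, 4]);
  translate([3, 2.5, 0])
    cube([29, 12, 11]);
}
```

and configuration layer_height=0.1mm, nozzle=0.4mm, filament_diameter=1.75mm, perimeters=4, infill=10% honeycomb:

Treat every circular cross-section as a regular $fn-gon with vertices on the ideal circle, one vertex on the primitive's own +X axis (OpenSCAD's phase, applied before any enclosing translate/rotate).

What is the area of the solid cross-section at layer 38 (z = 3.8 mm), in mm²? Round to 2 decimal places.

At z = 3.8 mm: the r=9 cylinder gives a regular 24-gon of circumradius 9 (constant along its height) (area = (24/2)·9.000²·sin(360°/24) = 251.57 mm²); the cube at (5, 5.5) is present — its section is the full 16.5×13.5 rectangle (area 222.75 mm²); the 7.5×27.5 cube at (8.5, 14.5) contributes its full rectangle (area 206.25 mm²); the cube at (3, 2.5) (footprint 29×12) is included at this height (area 348.00 mm²); Subtracting the remaining from the first: starting from the r=9 cylinder (251.57 mm²), the 16.5×13.5 cube at (5, 5.5) partially overlaps it — only the 2.18 mm² overlap (of its 222.75 mm²) is removed, clipping the outline; the 7.5×27.5 cube at (8.5, 14.5) misses the remaining region (no effect); the 29×12 cube at (3, 2.5) partially overlaps it — only the 19.79 mm² overlap (of its 348.00 mm²) is removed, clipping the outline — area = 229.61 mm². Overall, the cross-section is a single solid region. Net area = 229.61 mm².

229.61 mm²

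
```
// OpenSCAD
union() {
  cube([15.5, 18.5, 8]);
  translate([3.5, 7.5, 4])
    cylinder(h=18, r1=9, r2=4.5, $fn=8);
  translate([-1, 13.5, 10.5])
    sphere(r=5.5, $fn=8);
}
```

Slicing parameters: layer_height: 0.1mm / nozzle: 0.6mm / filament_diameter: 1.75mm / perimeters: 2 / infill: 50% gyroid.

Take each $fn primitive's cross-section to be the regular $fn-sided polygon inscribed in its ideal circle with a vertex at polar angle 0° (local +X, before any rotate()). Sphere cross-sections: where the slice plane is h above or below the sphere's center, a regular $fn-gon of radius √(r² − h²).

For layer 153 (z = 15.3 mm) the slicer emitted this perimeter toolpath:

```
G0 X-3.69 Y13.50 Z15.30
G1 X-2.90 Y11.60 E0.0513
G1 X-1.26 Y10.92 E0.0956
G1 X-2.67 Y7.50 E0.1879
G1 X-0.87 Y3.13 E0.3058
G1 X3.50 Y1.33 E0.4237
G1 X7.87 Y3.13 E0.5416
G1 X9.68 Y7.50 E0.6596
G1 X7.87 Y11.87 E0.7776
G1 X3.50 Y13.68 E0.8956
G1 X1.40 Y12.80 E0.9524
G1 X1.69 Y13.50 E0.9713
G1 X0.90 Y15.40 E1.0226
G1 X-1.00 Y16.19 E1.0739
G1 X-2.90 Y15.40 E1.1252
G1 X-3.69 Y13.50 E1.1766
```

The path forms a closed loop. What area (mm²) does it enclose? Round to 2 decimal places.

126.13 mm²

Apply the shoelace formula to the sequence of (X, Y) vertices; enclosed area = 126.13 mm².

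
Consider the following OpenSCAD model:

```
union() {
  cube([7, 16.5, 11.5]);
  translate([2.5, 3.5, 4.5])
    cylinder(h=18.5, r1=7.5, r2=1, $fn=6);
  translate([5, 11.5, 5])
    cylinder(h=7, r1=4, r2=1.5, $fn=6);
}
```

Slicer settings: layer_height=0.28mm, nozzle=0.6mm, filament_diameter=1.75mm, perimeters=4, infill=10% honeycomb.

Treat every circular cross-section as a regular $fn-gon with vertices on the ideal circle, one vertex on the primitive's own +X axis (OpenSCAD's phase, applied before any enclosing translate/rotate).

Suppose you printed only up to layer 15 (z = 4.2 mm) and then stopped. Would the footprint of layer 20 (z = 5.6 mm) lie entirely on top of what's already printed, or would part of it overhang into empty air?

Compare the two slices. At z = 4.2: the cube is present — its section is the full 7×16.5 rectangle (area 115.50 mm²); the cone at (2.5, 3.5) is absent (z outside [4.5, 23]); the cone at (5, 11.5) does not reach this height (z outside [5, 12]); Combining (union): only the 7×16.5 cube is present, so the union is just that shape — area = 115.50 mm². At z = 5.6: the cube (footprint 7×16.5) is included at this height (area 115.50 mm²); the cone at (2.5, 3.5): at t=0.059 of its height the radius interpolates to r₁+(r₂−r₁)t = 7.114, giving a regular 6-gon of that circumradius (area = (6/2)·7.114²·sin(360°/6) = 131.47 mm²); the cone at (5, 11.5): at t=0.086 of its height the radius interpolates to r₁+(r₂−r₁)t = 3.786, giving a regular 6-gon of that circumradius (area = (6/2)·3.786²·sin(360°/6) = 37.23 mm²); Merging all regions: the regions partially overlap — summed areas 284.20 mm² minus the doubly-counted overlap 98.56 mm² gives 185.64 mm² — area = 185.64 mm². Checking containment: at z = 5.6 the cross-section extends beyond the z = 4.2 cross-section by about 70.14 mm².

part overhangs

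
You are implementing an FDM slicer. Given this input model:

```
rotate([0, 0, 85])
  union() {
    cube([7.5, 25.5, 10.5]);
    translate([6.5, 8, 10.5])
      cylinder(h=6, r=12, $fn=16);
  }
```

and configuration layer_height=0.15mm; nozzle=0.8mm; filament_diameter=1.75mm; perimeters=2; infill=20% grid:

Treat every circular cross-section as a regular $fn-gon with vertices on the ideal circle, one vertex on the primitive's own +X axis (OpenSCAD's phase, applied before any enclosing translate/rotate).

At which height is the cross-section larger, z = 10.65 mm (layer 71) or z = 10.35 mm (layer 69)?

layer 71 (z = 10.65 mm)

Layer 71 (z = 10.65): the cube does not reach this height (z outside [0, 10.5]); the cylinder at (6.5, 8): section is a regular 16-gon, circumradius r=12 (area = (16/2)·12.000²·sin(360°/16) = 440.85 mm²); Combining (union): only the r=12 cylinder at (6.5, 8) is present, so the union is just that shape — area = 440.85 mm²; (rotated 85° about Z; rotation is an isometry so areas/perimeters/island counts are preserved). So its area = 440.85 mm². Layer 69 (z = 10.35): the cube is present — its section is the full 7.5×25.5 rectangle (area 191.25 mm²); the cylinder at (6.5, 8) does not reach this height (z outside [10.5, 16.5]); Merging all regions: only the 7.5×25.5 cube is present, so the union is just that shape — area = 191.25 mm²; (rotated 85° about Z; rotation is an isometry so areas/perimeters/island counts are preserved). So its area = 191.25 mm². Layer 71 is larger (440.85 vs 191.25 mm²).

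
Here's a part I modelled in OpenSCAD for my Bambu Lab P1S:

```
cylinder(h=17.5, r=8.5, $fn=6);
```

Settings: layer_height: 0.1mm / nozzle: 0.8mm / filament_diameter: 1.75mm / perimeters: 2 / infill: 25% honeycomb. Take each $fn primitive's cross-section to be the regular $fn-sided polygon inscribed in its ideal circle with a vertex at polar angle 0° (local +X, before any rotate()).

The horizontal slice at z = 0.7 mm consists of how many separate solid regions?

1

At z = 0.7 mm: the r=8.5 cylinder contributes a regular 6-gon of circumradius 8.5. The result has 1 disconnected region.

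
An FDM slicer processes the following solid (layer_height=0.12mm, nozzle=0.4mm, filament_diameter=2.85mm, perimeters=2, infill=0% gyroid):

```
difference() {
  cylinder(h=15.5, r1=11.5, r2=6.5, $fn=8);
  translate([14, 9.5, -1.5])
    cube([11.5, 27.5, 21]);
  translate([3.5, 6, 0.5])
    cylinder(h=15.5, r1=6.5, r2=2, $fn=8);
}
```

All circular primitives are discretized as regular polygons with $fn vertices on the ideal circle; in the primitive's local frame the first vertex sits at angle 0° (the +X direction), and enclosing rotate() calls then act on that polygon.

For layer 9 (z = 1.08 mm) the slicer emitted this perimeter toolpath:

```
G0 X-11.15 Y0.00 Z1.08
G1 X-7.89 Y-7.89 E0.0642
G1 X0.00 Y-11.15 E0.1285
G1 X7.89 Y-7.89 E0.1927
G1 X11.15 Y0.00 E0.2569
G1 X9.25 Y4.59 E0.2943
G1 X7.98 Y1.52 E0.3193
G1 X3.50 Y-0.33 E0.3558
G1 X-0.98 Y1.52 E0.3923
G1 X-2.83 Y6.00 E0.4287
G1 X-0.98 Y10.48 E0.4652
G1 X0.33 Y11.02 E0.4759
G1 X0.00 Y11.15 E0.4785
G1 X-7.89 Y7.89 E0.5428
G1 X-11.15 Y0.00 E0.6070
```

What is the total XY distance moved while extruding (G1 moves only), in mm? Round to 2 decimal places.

Sum the Euclidean lengths of each G1 segment: total = 80.67 mm.

80.67 mm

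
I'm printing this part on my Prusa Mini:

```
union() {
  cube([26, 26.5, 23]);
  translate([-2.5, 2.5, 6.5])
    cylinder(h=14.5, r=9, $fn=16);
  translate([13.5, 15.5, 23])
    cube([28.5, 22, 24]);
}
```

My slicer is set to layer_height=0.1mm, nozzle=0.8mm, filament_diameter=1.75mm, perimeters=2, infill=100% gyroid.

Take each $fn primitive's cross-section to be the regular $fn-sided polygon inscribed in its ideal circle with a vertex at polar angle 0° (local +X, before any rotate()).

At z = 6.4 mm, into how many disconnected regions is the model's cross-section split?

At z = 6.4 mm: the 26×26.5 cube contributes its full rectangle; the cylinder at (-2.5, 2.5) is not intersected at this z (z outside [6.5, 21]); the cube at (13.5, 15.5) is absent (z outside [23, 47]); Combining (union): only the 26×26.5 cube is present, so the union is just that shape — 1 connected region. The result has 1 disconnected region.

1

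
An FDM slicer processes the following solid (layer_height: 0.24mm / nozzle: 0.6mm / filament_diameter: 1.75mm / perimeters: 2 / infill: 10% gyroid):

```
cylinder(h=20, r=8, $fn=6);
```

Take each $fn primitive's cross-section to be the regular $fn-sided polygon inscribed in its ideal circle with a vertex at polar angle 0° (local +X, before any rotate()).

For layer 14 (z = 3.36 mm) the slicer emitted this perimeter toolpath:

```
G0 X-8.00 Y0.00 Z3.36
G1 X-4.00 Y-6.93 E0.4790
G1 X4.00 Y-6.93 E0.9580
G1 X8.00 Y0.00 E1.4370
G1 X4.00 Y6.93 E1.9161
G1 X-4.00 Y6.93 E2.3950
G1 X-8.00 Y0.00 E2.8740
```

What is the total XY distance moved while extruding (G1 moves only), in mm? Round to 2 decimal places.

48.01 mm

Sum the Euclidean lengths of each G1 segment: total = 48.01 mm.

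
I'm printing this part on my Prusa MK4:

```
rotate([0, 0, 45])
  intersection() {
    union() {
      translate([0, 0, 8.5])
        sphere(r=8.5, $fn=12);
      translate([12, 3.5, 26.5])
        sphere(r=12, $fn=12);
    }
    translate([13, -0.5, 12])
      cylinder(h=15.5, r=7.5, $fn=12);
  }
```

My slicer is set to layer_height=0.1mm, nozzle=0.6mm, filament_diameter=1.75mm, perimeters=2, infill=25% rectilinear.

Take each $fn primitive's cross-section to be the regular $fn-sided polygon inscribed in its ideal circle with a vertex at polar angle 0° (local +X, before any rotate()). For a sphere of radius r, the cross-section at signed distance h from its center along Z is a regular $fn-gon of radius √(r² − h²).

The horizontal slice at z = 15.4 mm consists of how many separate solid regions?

1

At z = 15.4 mm: the sphere: section is a regular 12-gon, circumradius = √(r²−h²) = √(8.5²−6.9²) = 4.964; the r=12 sphere at (12, 3.5) contributes a regular 12-gon of circumradius √(12²−11.1²) = 4.560; Combining (union): the 2 present regions are separate (no shared area or edge), so areas and boundary lengths simply add and each stays a separate island — 2 connected regions; the cylinder at (13, -0.5): section is a regular 12-gon, circumradius r=7.5; Keeping only the common overlap: the r=7.5 cylinder at (13, -0.5) partially overlaps that combined region; clipping to the common part keeps 54.94 mm² — 1 connected region; (whole slice rotated 45° about Z — lengths, areas and connectivity unchanged). The result has 1 disconnected region.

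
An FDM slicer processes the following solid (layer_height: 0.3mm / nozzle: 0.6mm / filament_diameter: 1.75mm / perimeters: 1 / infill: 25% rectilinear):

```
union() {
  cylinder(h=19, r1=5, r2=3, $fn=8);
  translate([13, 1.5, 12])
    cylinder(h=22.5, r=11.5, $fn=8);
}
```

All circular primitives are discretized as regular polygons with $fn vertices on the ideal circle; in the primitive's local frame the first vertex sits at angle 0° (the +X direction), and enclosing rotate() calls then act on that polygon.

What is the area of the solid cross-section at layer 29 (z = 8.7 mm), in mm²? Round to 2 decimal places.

47.18 mm²

At z = 8.7 mm: the cone: at t=0.458 of its height the radius interpolates to r₁+(r₂−r₁)t = 4.084, giving a regular 8-gon of that circumradius (area = (8/2)·4.084²·sin(360°/8) = 47.18 mm²); the cylinder at (13, 1.5) is absent (z outside [12, 34.5]); Merging all regions: only the cone is present, so the union is just that shape — area = 47.18 mm². Overall, the cross-section is a single solid region. Net area = 47.18 mm².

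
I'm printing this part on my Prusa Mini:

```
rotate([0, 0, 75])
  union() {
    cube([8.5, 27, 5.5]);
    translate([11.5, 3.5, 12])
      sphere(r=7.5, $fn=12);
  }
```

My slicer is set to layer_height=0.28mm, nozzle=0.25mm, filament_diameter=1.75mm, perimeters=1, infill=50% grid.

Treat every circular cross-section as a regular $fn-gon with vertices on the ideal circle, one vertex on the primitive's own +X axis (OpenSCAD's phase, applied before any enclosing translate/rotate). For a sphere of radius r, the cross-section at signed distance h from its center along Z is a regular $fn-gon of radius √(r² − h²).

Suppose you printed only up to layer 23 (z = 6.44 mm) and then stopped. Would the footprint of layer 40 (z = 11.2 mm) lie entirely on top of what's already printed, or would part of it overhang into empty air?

Compare the two slices. At z = 6.44: the cube is not intersected at this z (z outside [0, 5.5]); the sphere at (11.5, 3.5): section is a regular 12-gon, circumradius = √(r²−h²) = √(7.5²−5.56²) = 5.034 (area = (12/2)·5.034²·sin(360°/12) = 76.01 mm²); Combining (union): only the r=7.5 sphere at (11.5, 3.5) is present, so the union is just that shape — area = 76.01 mm²; (whole slice rotated 75° about Z — lengths, areas and connectivity unchanged). At z = 11.2: the cube does not reach this height (z outside [0, 5.5]); the r=7.5 sphere at (11.5, 3.5) contributes a regular 12-gon of circumradius √(7.5²−0.8²) = 7.457 (area = (12/2)·7.457²·sin(360°/12) = 166.83 mm²); Combining (union): only the r=7.5 sphere at (11.5, 3.5) is present, so the union is just that shape — area = 166.83 mm²; (rotated 75° about Z; rotation is an isometry so areas/perimeters/island counts are preserved). Checking containment: at z = 11.2 the cross-section extends beyond the z = 6.44 cross-section by about 90.82 mm².

part overhangs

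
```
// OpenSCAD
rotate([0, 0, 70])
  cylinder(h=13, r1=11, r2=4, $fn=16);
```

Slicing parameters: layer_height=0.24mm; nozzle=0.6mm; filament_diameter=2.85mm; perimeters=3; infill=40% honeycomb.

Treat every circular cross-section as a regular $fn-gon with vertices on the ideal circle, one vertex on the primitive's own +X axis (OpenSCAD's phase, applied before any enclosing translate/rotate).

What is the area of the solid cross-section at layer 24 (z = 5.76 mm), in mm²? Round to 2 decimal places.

At z = 5.76 mm: the cone: at t=0.443 of its height the radius interpolates to r₁+(r₂−r₁)t = 7.898, giving a regular 16-gon of that circumradius (area = (16/2)·7.898²·sin(360°/16) = 190.99 mm²); (whole slice rotated 70° about Z — lengths, areas and connectivity unchanged). Overall, the cross-section is a single solid region. Net area = 190.99 mm².

190.99 mm²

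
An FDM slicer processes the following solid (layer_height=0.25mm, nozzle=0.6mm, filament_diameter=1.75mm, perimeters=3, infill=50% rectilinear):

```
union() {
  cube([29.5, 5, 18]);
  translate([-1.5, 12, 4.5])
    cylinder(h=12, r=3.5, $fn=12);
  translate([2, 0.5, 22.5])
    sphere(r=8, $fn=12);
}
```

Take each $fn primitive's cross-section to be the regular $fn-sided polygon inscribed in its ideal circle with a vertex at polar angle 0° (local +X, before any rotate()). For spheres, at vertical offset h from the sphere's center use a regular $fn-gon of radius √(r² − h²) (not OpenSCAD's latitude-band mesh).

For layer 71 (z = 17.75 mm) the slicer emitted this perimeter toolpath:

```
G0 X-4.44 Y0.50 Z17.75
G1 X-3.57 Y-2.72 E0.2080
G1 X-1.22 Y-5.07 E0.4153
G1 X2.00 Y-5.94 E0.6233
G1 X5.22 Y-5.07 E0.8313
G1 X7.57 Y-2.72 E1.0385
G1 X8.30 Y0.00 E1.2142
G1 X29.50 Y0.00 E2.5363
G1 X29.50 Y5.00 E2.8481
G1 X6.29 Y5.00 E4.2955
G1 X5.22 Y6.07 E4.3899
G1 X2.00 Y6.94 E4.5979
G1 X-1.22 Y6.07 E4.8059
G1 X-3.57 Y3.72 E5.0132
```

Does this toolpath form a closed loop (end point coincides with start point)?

Start point (G0): (-4.44, 0.50). End point (last G1): the path does not return to the start — open.

no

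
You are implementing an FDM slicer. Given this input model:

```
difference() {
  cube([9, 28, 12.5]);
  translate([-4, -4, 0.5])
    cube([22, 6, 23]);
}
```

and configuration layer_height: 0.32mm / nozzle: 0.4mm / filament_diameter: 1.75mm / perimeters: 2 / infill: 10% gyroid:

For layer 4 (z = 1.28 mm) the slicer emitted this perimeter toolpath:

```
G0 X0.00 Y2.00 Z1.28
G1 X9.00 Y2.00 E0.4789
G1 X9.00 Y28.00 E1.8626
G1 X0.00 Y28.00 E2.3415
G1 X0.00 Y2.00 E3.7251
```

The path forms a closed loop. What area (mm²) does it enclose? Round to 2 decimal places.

234.00 mm²

Apply the shoelace formula to the sequence of (X, Y) vertices; enclosed area = 234.00 mm².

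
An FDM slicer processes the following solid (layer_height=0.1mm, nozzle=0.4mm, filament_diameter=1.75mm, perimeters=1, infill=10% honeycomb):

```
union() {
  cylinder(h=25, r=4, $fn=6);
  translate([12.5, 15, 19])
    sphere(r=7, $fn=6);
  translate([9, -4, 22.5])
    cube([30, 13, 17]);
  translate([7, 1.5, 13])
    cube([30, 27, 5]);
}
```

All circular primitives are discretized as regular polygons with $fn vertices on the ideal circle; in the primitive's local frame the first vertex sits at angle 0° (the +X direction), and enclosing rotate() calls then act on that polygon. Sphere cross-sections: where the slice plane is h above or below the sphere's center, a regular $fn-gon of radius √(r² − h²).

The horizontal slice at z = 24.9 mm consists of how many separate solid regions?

3

At z = 24.9 mm: the cylinder: section is a regular 6-gon, circumradius r=4; the sphere at (12.5, 15): section is a regular 6-gon, circumradius = √(r²−h²) = √(7²−5.9²) = 3.767; the cube at (9, -4) is present — its section is the full 30×13 rectangle; the cube at (7, 1.5) is absent (z outside [13, 18]); Taking the union: the 3 present regions are separate (no shared area or edge), so areas and boundary lengths simply add and each stays a separate island — 3 connected regions. The result has 3 disconnected regions.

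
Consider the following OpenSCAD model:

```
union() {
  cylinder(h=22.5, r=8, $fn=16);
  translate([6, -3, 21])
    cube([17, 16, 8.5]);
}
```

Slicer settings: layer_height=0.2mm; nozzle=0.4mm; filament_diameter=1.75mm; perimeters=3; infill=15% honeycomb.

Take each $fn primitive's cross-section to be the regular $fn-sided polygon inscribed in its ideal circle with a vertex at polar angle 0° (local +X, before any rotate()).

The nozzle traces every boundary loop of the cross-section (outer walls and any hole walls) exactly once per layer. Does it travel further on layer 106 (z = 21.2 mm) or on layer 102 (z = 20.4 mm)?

Layer 106 (z = 21.2): the cylinder: section is a regular 16-gon, circumradius r=8 (perimeter = 2·16·8.000·sin(180°/16) = 49.94 mm); the cube at (6, -3) is present — its section is the full 17×16 rectangle (perimeter 66.00 mm); Taking the union: the regions partially overlap (shared area 11.74 mm²), so the edge portions inside another operand are dropped and the merged outline is re-measured after clipping — boundary = 97.71 mm. So its perimeter = 97.71 mm. Layer 102 (z = 20.4): the r=8 cylinder contributes a regular 16-gon of circumradius 8 (perimeter = 2·16·8.000·sin(180°/16) = 49.94 mm); the cube at (6, -3) does not reach this height (z outside [21, 29.5]); Taking the union: only the r=8 cylinder is present, so the union is just that shape — boundary = 49.94 mm. So its perimeter = 49.94 mm. Layer 106 is larger (97.71 vs 49.94 mm).

layer 106 (z = 21.2 mm)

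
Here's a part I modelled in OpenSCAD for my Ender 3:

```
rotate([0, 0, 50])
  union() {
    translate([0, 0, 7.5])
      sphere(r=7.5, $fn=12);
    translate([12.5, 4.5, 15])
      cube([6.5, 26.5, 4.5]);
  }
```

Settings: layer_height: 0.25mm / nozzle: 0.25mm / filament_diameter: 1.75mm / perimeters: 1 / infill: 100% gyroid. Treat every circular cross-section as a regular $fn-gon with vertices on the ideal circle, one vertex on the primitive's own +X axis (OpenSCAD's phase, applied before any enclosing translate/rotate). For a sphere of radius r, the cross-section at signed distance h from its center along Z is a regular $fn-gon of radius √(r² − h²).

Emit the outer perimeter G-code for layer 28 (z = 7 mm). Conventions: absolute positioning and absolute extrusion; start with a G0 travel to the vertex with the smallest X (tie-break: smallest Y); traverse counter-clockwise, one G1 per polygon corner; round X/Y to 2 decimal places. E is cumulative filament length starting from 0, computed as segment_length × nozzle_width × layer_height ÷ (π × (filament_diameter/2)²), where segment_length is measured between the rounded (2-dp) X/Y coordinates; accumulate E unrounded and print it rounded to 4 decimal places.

G0 X-7.37 Y1.30 Z7.00
G1 X-7.03 Y-2.56 E0.1007
G1 X-4.81 Y-5.73 E0.2012
G1 X-1.30 Y-7.37 E0.3019
G1 X2.56 Y-7.03 E0.4026
G1 X5.73 Y-4.81 E0.5032
G1 X7.37 Y-1.30 E0.6038
G1 X7.03 Y2.56 E0.7045
G1 X4.81 Y5.73 E0.8051
G1 X1.30 Y7.37 E0.9058
G1 X-2.56 Y7.03 E1.0064
G1 X-5.73 Y4.81 E1.1070
G1 X-7.37 Y1.30 E1.2077

At z = 7 mm: the sphere: section is a regular 12-gon, circumradius = √(r²−h²) = √(7.5²−0.5²) = 7.483; the cube at (12.5, 4.5) does not reach this height (z outside [15, 19.5]); Combining (union): only the r=7.5 sphere is present, so the union is just that shape — 1 connected region; (whole slice rotated 50° about Z — lengths, areas and connectivity unchanged). The outline is a single polygon with 12 vertices. Extrusion per mm of travel: 0.25 × 0.25 / (π × 0.875²) = 0.025984. Accumulating E over each segment gives final E = 1.2077.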